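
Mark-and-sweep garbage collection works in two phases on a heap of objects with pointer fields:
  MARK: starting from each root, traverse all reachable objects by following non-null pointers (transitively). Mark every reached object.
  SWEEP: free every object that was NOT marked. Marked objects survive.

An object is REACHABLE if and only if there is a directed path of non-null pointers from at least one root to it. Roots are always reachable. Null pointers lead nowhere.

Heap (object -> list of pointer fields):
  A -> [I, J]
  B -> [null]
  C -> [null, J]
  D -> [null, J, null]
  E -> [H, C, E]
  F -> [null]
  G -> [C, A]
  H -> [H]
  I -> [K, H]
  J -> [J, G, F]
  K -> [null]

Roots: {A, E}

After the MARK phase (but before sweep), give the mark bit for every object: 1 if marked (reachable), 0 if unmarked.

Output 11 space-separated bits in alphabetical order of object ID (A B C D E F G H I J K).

Answer: 1 0 1 0 1 1 1 1 1 1 1

Derivation:
Roots: A E
Mark A: refs=I J, marked=A
Mark E: refs=H C E, marked=A E
Mark I: refs=K H, marked=A E I
Mark J: refs=J G F, marked=A E I J
Mark H: refs=H, marked=A E H I J
Mark C: refs=null J, marked=A C E H I J
Mark K: refs=null, marked=A C E H I J K
Mark G: refs=C A, marked=A C E G H I J K
Mark F: refs=null, marked=A C E F G H I J K
Unmarked (collected): B D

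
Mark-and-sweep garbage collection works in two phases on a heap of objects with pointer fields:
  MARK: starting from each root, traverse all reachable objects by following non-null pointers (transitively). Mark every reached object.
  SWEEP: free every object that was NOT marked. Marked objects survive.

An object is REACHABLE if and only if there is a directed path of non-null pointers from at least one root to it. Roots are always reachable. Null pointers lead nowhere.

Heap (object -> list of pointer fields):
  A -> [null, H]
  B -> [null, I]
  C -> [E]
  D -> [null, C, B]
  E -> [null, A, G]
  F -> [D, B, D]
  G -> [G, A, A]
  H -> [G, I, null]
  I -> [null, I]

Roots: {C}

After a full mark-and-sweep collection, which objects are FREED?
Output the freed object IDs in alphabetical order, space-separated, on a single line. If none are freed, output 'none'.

Roots: C
Mark C: refs=E, marked=C
Mark E: refs=null A G, marked=C E
Mark A: refs=null H, marked=A C E
Mark G: refs=G A A, marked=A C E G
Mark H: refs=G I null, marked=A C E G H
Mark I: refs=null I, marked=A C E G H I
Unmarked (collected): B D F

Answer: B D F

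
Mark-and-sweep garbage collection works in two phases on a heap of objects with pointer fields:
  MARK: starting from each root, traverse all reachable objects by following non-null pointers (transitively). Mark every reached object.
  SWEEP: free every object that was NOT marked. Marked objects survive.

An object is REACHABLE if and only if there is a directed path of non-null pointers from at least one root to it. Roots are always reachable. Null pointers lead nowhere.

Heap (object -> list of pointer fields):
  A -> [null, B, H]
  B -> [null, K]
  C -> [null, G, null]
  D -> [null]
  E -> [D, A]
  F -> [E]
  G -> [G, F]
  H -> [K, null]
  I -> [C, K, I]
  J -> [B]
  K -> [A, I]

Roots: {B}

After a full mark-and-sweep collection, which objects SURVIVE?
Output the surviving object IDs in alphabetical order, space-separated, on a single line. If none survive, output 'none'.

Answer: A B C D E F G H I K

Derivation:
Roots: B
Mark B: refs=null K, marked=B
Mark K: refs=A I, marked=B K
Mark A: refs=null B H, marked=A B K
Mark I: refs=C K I, marked=A B I K
Mark H: refs=K null, marked=A B H I K
Mark C: refs=null G null, marked=A B C H I K
Mark G: refs=G F, marked=A B C G H I K
Mark F: refs=E, marked=A B C F G H I K
Mark E: refs=D A, marked=A B C E F G H I K
Mark D: refs=null, marked=A B C D E F G H I K
Unmarked (collected): J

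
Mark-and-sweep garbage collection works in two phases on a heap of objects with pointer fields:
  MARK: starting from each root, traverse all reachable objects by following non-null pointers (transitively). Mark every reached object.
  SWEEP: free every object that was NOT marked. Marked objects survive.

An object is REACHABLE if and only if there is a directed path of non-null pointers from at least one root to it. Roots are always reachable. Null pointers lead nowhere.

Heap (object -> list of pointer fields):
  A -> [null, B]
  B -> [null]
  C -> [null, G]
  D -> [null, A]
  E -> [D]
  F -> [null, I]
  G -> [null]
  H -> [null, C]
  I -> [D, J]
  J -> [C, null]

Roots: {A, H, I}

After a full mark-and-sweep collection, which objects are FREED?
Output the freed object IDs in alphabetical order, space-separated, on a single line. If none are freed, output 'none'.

Roots: A H I
Mark A: refs=null B, marked=A
Mark H: refs=null C, marked=A H
Mark I: refs=D J, marked=A H I
Mark B: refs=null, marked=A B H I
Mark C: refs=null G, marked=A B C H I
Mark D: refs=null A, marked=A B C D H I
Mark J: refs=C null, marked=A B C D H I J
Mark G: refs=null, marked=A B C D G H I J
Unmarked (collected): E F

Answer: E F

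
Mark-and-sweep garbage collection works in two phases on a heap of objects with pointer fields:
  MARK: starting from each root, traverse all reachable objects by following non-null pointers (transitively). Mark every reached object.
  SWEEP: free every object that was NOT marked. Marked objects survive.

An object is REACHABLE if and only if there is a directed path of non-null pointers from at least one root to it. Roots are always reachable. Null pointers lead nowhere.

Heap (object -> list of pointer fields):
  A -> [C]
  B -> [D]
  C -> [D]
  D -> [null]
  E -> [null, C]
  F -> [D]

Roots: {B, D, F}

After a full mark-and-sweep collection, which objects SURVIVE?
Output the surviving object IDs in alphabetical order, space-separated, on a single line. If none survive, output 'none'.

Roots: B D F
Mark B: refs=D, marked=B
Mark D: refs=null, marked=B D
Mark F: refs=D, marked=B D F
Unmarked (collected): A C E

Answer: B D F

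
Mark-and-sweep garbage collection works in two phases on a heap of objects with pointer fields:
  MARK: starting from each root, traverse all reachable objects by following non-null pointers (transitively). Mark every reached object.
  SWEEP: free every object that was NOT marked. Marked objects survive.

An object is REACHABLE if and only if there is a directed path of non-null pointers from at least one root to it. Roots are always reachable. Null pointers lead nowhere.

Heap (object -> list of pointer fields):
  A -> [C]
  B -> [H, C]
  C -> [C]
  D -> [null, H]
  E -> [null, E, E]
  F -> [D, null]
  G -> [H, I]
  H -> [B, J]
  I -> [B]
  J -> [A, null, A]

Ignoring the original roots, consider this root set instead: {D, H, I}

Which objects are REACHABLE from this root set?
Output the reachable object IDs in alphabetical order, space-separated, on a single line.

Roots: D H I
Mark D: refs=null H, marked=D
Mark H: refs=B J, marked=D H
Mark I: refs=B, marked=D H I
Mark B: refs=H C, marked=B D H I
Mark J: refs=A null A, marked=B D H I J
Mark C: refs=C, marked=B C D H I J
Mark A: refs=C, marked=A B C D H I J
Unmarked (collected): E F G

Answer: A B C D H I J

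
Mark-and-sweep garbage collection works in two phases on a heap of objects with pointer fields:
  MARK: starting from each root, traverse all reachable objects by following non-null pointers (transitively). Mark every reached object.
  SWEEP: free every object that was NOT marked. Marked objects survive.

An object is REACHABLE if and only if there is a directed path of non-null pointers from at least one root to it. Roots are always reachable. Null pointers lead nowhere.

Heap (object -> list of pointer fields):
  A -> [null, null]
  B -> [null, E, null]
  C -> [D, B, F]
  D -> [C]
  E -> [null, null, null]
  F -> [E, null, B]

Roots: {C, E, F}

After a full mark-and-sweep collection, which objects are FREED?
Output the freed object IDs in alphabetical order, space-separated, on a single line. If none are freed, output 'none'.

Answer: A

Derivation:
Roots: C E F
Mark C: refs=D B F, marked=C
Mark E: refs=null null null, marked=C E
Mark F: refs=E null B, marked=C E F
Mark D: refs=C, marked=C D E F
Mark B: refs=null E null, marked=B C D E F
Unmarked (collected): A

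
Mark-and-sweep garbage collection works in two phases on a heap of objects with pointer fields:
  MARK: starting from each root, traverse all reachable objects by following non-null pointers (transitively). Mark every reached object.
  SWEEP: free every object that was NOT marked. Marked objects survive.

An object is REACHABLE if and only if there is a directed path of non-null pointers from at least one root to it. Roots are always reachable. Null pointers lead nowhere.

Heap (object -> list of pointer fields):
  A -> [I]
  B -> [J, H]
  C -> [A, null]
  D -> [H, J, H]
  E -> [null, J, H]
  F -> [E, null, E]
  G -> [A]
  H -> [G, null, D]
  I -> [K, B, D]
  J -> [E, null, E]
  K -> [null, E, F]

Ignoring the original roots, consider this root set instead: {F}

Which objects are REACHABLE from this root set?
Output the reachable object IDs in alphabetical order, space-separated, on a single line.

Roots: F
Mark F: refs=E null E, marked=F
Mark E: refs=null J H, marked=E F
Mark J: refs=E null E, marked=E F J
Mark H: refs=G null D, marked=E F H J
Mark G: refs=A, marked=E F G H J
Mark D: refs=H J H, marked=D E F G H J
Mark A: refs=I, marked=A D E F G H J
Mark I: refs=K B D, marked=A D E F G H I J
Mark K: refs=null E F, marked=A D E F G H I J K
Mark B: refs=J H, marked=A B D E F G H I J K
Unmarked (collected): C

Answer: A B D E F G H I J K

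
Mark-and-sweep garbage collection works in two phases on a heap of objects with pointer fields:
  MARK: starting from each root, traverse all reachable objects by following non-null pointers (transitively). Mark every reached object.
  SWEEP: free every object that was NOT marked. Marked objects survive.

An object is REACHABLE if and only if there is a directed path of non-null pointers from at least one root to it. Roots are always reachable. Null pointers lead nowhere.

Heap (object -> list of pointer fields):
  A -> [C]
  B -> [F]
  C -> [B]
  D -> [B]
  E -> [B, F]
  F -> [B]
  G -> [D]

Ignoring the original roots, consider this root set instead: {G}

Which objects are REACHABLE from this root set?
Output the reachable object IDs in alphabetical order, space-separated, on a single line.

Answer: B D F G

Derivation:
Roots: G
Mark G: refs=D, marked=G
Mark D: refs=B, marked=D G
Mark B: refs=F, marked=B D G
Mark F: refs=B, marked=B D F G
Unmarked (collected): A C E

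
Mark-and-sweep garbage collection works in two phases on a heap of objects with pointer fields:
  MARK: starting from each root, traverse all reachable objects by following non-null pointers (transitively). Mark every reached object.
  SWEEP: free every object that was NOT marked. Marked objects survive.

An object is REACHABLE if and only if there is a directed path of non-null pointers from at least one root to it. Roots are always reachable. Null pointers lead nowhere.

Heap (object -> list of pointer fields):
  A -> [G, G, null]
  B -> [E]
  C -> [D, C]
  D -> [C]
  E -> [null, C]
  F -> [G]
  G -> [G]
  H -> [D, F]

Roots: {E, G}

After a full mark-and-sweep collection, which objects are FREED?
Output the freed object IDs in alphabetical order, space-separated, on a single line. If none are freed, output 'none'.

Roots: E G
Mark E: refs=null C, marked=E
Mark G: refs=G, marked=E G
Mark C: refs=D C, marked=C E G
Mark D: refs=C, marked=C D E G
Unmarked (collected): A B F H

Answer: A B F H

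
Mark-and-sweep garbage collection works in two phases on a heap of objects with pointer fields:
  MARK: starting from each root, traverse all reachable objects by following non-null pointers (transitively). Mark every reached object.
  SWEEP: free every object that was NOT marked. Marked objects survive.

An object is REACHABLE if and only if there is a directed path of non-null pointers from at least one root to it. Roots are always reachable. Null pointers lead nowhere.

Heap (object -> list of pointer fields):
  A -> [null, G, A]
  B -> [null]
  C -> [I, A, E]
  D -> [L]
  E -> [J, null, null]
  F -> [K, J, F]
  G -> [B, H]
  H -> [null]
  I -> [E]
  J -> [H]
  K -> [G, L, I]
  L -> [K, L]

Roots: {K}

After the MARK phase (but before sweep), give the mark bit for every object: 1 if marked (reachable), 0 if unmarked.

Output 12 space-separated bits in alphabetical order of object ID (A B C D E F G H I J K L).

Roots: K
Mark K: refs=G L I, marked=K
Mark G: refs=B H, marked=G K
Mark L: refs=K L, marked=G K L
Mark I: refs=E, marked=G I K L
Mark B: refs=null, marked=B G I K L
Mark H: refs=null, marked=B G H I K L
Mark E: refs=J null null, marked=B E G H I K L
Mark J: refs=H, marked=B E G H I J K L
Unmarked (collected): A C D F

Answer: 0 1 0 0 1 0 1 1 1 1 1 1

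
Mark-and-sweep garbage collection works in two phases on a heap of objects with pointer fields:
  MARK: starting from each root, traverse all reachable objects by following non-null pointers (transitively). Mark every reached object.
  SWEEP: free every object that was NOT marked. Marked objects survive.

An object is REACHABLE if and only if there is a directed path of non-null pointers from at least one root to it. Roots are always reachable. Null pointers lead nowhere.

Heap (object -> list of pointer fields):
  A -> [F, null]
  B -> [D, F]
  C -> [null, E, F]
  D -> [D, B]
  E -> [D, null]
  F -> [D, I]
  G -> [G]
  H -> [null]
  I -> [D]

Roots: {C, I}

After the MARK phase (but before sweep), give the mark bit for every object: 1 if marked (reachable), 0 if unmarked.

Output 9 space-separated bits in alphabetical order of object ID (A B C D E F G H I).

Roots: C I
Mark C: refs=null E F, marked=C
Mark I: refs=D, marked=C I
Mark E: refs=D null, marked=C E I
Mark F: refs=D I, marked=C E F I
Mark D: refs=D B, marked=C D E F I
Mark B: refs=D F, marked=B C D E F I
Unmarked (collected): A G H

Answer: 0 1 1 1 1 1 0 0 1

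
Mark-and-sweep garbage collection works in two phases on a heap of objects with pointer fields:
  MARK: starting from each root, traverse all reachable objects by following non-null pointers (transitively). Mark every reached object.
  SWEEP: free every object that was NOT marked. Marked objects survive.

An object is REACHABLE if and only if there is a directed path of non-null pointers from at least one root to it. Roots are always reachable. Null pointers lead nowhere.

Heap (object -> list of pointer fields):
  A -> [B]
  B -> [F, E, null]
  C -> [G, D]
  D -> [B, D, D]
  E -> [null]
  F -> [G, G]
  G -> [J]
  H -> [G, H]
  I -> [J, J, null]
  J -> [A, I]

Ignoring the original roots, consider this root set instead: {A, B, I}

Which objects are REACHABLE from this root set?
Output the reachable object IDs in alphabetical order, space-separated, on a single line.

Roots: A B I
Mark A: refs=B, marked=A
Mark B: refs=F E null, marked=A B
Mark I: refs=J J null, marked=A B I
Mark F: refs=G G, marked=A B F I
Mark E: refs=null, marked=A B E F I
Mark J: refs=A I, marked=A B E F I J
Mark G: refs=J, marked=A B E F G I J
Unmarked (collected): C D H

Answer: A B E F G I J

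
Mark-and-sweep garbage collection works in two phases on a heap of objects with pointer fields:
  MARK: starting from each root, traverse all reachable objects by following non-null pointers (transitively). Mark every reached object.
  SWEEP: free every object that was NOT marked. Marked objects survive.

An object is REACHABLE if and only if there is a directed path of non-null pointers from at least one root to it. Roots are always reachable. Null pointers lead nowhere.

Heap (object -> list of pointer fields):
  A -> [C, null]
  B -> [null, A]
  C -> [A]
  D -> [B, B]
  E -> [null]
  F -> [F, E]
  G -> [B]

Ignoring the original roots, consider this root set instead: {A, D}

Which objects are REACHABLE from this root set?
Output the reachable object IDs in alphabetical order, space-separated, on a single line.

Roots: A D
Mark A: refs=C null, marked=A
Mark D: refs=B B, marked=A D
Mark C: refs=A, marked=A C D
Mark B: refs=null A, marked=A B C D
Unmarked (collected): E F G

Answer: A B C D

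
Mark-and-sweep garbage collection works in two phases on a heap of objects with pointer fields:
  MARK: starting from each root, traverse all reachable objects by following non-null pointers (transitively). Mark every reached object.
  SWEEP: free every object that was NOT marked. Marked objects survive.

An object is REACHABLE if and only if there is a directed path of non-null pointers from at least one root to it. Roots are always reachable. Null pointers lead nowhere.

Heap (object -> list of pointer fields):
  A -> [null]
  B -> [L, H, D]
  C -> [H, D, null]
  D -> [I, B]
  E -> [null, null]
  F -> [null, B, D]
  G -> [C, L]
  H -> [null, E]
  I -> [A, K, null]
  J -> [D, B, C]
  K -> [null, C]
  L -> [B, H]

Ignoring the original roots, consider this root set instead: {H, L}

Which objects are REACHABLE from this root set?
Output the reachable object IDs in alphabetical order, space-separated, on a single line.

Roots: H L
Mark H: refs=null E, marked=H
Mark L: refs=B H, marked=H L
Mark E: refs=null null, marked=E H L
Mark B: refs=L H D, marked=B E H L
Mark D: refs=I B, marked=B D E H L
Mark I: refs=A K null, marked=B D E H I L
Mark A: refs=null, marked=A B D E H I L
Mark K: refs=null C, marked=A B D E H I K L
Mark C: refs=H D null, marked=A B C D E H I K L
Unmarked (collected): F G J

Answer: A B C D E H I K L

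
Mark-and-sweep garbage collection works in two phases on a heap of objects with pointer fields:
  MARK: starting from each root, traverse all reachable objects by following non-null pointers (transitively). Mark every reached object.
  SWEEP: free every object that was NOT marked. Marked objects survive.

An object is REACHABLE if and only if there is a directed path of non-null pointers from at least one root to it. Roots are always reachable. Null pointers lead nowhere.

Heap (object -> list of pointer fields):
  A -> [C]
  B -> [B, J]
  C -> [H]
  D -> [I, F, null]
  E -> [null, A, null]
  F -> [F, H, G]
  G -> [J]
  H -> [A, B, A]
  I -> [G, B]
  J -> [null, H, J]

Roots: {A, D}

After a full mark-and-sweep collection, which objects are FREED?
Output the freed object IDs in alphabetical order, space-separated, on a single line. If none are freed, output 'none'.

Answer: E

Derivation:
Roots: A D
Mark A: refs=C, marked=A
Mark D: refs=I F null, marked=A D
Mark C: refs=H, marked=A C D
Mark I: refs=G B, marked=A C D I
Mark F: refs=F H G, marked=A C D F I
Mark H: refs=A B A, marked=A C D F H I
Mark G: refs=J, marked=A C D F G H I
Mark B: refs=B J, marked=A B C D F G H I
Mark J: refs=null H J, marked=A B C D F G H I J
Unmarked (collected): E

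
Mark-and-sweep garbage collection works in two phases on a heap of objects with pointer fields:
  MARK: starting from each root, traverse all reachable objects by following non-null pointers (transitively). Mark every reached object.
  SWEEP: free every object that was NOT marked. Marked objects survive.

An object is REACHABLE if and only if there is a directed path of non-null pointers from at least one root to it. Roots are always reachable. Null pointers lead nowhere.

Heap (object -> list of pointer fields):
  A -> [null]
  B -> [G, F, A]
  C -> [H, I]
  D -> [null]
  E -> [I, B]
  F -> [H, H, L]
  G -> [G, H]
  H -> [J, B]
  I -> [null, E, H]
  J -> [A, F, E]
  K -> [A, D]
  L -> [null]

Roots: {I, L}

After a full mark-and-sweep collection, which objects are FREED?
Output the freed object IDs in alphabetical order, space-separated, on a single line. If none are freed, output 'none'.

Roots: I L
Mark I: refs=null E H, marked=I
Mark L: refs=null, marked=I L
Mark E: refs=I B, marked=E I L
Mark H: refs=J B, marked=E H I L
Mark B: refs=G F A, marked=B E H I L
Mark J: refs=A F E, marked=B E H I J L
Mark G: refs=G H, marked=B E G H I J L
Mark F: refs=H H L, marked=B E F G H I J L
Mark A: refs=null, marked=A B E F G H I J L
Unmarked (collected): C D K

Answer: C D K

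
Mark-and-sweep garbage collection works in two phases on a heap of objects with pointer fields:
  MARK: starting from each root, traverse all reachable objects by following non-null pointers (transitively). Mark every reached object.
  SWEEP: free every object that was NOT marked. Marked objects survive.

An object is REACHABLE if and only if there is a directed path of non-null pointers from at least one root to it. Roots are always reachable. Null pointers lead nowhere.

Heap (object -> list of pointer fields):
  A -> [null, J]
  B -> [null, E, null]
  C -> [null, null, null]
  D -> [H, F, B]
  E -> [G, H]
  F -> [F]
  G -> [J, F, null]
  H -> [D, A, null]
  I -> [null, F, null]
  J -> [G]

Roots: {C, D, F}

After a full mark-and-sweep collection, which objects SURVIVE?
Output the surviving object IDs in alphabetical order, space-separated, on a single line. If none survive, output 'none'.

Roots: C D F
Mark C: refs=null null null, marked=C
Mark D: refs=H F B, marked=C D
Mark F: refs=F, marked=C D F
Mark H: refs=D A null, marked=C D F H
Mark B: refs=null E null, marked=B C D F H
Mark A: refs=null J, marked=A B C D F H
Mark E: refs=G H, marked=A B C D E F H
Mark J: refs=G, marked=A B C D E F H J
Mark G: refs=J F null, marked=A B C D E F G H J
Unmarked (collected): I

Answer: A B C D E F G H J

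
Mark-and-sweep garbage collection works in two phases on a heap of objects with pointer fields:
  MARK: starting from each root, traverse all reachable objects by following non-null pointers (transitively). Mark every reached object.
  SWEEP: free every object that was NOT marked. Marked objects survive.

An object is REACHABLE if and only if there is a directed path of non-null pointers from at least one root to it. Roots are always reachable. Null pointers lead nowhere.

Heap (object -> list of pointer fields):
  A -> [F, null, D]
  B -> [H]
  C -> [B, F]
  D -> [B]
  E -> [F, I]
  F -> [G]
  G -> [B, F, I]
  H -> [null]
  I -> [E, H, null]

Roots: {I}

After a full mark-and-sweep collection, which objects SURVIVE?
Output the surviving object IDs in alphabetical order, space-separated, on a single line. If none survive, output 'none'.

Roots: I
Mark I: refs=E H null, marked=I
Mark E: refs=F I, marked=E I
Mark H: refs=null, marked=E H I
Mark F: refs=G, marked=E F H I
Mark G: refs=B F I, marked=E F G H I
Mark B: refs=H, marked=B E F G H I
Unmarked (collected): A C D

Answer: B E F G H I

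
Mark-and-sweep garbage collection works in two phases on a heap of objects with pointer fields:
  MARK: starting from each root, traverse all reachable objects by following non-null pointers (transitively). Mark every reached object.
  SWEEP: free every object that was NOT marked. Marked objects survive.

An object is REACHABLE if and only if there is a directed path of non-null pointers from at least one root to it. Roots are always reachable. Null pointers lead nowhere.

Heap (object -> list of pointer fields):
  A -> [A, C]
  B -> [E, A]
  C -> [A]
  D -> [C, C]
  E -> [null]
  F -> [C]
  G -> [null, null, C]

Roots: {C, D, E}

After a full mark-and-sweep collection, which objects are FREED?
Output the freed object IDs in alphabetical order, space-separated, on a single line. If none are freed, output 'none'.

Answer: B F G

Derivation:
Roots: C D E
Mark C: refs=A, marked=C
Mark D: refs=C C, marked=C D
Mark E: refs=null, marked=C D E
Mark A: refs=A C, marked=A C D E
Unmarked (collected): B F G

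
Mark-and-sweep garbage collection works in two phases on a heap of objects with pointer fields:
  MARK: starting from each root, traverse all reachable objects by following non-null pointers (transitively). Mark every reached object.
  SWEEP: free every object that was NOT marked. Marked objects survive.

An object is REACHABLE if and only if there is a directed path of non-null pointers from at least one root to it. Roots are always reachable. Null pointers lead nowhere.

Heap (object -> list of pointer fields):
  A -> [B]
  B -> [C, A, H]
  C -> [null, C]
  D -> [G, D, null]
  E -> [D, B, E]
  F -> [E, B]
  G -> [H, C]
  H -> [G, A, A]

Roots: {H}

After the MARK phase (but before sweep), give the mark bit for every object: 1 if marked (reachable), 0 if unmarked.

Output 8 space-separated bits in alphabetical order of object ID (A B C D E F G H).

Answer: 1 1 1 0 0 0 1 1

Derivation:
Roots: H
Mark H: refs=G A A, marked=H
Mark G: refs=H C, marked=G H
Mark A: refs=B, marked=A G H
Mark C: refs=null C, marked=A C G H
Mark B: refs=C A H, marked=A B C G H
Unmarked (collected): D E F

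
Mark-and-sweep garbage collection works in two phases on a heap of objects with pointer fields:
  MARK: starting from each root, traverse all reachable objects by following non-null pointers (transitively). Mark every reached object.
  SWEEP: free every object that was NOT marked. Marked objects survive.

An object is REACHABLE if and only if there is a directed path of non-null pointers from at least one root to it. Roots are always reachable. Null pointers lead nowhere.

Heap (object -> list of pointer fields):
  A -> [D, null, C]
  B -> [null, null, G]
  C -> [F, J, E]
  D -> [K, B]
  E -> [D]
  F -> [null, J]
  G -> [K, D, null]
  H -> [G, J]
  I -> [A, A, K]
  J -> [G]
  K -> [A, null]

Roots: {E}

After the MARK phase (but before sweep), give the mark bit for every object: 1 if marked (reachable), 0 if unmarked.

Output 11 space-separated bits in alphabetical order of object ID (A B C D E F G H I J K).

Answer: 1 1 1 1 1 1 1 0 0 1 1

Derivation:
Roots: E
Mark E: refs=D, marked=E
Mark D: refs=K B, marked=D E
Mark K: refs=A null, marked=D E K
Mark B: refs=null null G, marked=B D E K
Mark A: refs=D null C, marked=A B D E K
Mark G: refs=K D null, marked=A B D E G K
Mark C: refs=F J E, marked=A B C D E G K
Mark F: refs=null J, marked=A B C D E F G K
Mark J: refs=G, marked=A B C D E F G J K
Unmarked (collected): H I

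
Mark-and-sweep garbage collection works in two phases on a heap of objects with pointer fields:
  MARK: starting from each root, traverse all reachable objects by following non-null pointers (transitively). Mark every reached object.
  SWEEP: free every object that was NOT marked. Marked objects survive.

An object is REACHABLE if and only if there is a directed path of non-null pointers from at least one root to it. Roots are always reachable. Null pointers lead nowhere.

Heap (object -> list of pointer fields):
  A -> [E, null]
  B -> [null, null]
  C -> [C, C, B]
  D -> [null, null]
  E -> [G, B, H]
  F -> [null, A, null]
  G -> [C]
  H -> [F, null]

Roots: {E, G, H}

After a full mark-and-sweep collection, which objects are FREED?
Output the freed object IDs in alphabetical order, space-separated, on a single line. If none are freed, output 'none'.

Answer: D

Derivation:
Roots: E G H
Mark E: refs=G B H, marked=E
Mark G: refs=C, marked=E G
Mark H: refs=F null, marked=E G H
Mark B: refs=null null, marked=B E G H
Mark C: refs=C C B, marked=B C E G H
Mark F: refs=null A null, marked=B C E F G H
Mark A: refs=E null, marked=A B C E F G H
Unmarked (collected): D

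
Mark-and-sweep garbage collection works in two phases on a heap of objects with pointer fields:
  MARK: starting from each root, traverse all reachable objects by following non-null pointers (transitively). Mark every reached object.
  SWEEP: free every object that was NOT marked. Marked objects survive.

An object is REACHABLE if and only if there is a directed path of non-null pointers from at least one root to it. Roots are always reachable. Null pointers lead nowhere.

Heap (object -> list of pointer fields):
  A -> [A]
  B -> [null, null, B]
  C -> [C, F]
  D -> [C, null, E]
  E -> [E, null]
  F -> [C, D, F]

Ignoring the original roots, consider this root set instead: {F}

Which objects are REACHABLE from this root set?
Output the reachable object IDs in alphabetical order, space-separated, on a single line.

Answer: C D E F

Derivation:
Roots: F
Mark F: refs=C D F, marked=F
Mark C: refs=C F, marked=C F
Mark D: refs=C null E, marked=C D F
Mark E: refs=E null, marked=C D E F
Unmarked (collected): A B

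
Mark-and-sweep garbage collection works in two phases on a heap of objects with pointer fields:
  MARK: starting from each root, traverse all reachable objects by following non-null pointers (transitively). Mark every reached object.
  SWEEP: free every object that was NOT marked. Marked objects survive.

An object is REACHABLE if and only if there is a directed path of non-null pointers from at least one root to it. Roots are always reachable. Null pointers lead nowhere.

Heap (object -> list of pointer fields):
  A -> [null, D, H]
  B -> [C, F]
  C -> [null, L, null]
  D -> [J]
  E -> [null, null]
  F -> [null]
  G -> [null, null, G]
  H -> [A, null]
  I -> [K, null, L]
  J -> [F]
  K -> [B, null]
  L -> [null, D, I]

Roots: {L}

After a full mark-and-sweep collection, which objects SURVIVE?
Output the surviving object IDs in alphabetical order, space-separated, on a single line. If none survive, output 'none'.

Answer: B C D F I J K L

Derivation:
Roots: L
Mark L: refs=null D I, marked=L
Mark D: refs=J, marked=D L
Mark I: refs=K null L, marked=D I L
Mark J: refs=F, marked=D I J L
Mark K: refs=B null, marked=D I J K L
Mark F: refs=null, marked=D F I J K L
Mark B: refs=C F, marked=B D F I J K L
Mark C: refs=null L null, marked=B C D F I J K L
Unmarked (collected): A E G H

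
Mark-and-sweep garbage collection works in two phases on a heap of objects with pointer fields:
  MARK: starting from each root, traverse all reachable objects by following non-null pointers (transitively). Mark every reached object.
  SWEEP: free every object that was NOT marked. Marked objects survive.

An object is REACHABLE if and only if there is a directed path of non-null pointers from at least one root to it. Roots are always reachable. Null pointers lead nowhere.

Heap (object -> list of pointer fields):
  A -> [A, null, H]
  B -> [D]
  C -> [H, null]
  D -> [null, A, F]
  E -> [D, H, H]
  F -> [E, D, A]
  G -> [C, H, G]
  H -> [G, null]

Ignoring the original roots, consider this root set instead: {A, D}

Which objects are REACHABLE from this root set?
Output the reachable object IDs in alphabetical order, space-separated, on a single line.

Answer: A C D E F G H

Derivation:
Roots: A D
Mark A: refs=A null H, marked=A
Mark D: refs=null A F, marked=A D
Mark H: refs=G null, marked=A D H
Mark F: refs=E D A, marked=A D F H
Mark G: refs=C H G, marked=A D F G H
Mark E: refs=D H H, marked=A D E F G H
Mark C: refs=H null, marked=A C D E F G H
Unmarked (collected): B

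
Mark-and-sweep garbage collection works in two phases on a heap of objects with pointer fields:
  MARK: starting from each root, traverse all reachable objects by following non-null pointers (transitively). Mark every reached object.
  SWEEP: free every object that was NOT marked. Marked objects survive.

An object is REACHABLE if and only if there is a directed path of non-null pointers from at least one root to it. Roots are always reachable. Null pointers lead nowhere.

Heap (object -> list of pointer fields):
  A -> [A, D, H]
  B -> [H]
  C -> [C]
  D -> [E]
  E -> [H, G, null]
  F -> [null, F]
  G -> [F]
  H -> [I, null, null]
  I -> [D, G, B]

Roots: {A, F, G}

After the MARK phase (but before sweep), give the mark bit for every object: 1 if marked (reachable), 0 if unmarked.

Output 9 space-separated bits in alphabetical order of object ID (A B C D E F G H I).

Answer: 1 1 0 1 1 1 1 1 1

Derivation:
Roots: A F G
Mark A: refs=A D H, marked=A
Mark F: refs=null F, marked=A F
Mark G: refs=F, marked=A F G
Mark D: refs=E, marked=A D F G
Mark H: refs=I null null, marked=A D F G H
Mark E: refs=H G null, marked=A D E F G H
Mark I: refs=D G B, marked=A D E F G H I
Mark B: refs=H, marked=A B D E F G H I
Unmarked (collected): C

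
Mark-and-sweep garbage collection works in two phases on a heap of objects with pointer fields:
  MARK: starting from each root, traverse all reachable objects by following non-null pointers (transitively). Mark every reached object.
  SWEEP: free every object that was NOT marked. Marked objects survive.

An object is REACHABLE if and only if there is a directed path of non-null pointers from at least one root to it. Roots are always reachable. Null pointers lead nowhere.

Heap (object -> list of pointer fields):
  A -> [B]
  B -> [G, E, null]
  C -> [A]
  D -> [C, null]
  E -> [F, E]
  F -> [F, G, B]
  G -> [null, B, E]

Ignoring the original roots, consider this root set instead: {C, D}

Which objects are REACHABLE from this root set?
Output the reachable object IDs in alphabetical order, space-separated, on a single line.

Answer: A B C D E F G

Derivation:
Roots: C D
Mark C: refs=A, marked=C
Mark D: refs=C null, marked=C D
Mark A: refs=B, marked=A C D
Mark B: refs=G E null, marked=A B C D
Mark G: refs=null B E, marked=A B C D G
Mark E: refs=F E, marked=A B C D E G
Mark F: refs=F G B, marked=A B C D E F G
Unmarked (collected): (none)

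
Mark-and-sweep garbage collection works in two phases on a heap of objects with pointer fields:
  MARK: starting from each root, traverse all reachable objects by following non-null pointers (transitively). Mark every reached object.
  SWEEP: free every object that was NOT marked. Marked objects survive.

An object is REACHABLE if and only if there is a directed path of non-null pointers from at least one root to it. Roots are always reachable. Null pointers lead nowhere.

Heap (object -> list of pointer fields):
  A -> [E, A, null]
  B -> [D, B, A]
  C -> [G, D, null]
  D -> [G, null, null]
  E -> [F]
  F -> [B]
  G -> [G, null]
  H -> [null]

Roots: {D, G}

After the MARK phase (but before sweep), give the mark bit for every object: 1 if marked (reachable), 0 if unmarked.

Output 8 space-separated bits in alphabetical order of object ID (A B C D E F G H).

Roots: D G
Mark D: refs=G null null, marked=D
Mark G: refs=G null, marked=D G
Unmarked (collected): A B C E F H

Answer: 0 0 0 1 0 0 1 0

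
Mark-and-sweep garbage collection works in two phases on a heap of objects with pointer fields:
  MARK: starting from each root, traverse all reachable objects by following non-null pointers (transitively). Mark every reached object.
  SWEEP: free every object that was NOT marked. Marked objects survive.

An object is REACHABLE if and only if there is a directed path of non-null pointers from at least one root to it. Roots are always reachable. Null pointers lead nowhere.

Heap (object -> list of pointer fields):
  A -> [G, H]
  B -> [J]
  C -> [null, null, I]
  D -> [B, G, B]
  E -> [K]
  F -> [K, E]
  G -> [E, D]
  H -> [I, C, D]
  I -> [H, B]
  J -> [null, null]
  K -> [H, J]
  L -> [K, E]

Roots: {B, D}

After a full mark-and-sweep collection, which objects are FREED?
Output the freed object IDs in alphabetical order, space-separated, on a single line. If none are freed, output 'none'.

Roots: B D
Mark B: refs=J, marked=B
Mark D: refs=B G B, marked=B D
Mark J: refs=null null, marked=B D J
Mark G: refs=E D, marked=B D G J
Mark E: refs=K, marked=B D E G J
Mark K: refs=H J, marked=B D E G J K
Mark H: refs=I C D, marked=B D E G H J K
Mark I: refs=H B, marked=B D E G H I J K
Mark C: refs=null null I, marked=B C D E G H I J K
Unmarked (collected): A F L

Answer: A F L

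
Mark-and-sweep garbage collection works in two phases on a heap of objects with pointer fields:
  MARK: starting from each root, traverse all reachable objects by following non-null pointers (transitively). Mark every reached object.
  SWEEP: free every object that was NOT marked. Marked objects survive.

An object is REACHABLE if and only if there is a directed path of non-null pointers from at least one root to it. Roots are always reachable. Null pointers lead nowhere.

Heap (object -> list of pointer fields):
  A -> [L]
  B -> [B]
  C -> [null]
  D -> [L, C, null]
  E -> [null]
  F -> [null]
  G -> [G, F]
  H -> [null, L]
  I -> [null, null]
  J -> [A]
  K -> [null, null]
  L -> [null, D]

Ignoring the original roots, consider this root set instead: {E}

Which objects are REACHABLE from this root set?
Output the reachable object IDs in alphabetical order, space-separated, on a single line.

Answer: E

Derivation:
Roots: E
Mark E: refs=null, marked=E
Unmarked (collected): A B C D F G H I J K L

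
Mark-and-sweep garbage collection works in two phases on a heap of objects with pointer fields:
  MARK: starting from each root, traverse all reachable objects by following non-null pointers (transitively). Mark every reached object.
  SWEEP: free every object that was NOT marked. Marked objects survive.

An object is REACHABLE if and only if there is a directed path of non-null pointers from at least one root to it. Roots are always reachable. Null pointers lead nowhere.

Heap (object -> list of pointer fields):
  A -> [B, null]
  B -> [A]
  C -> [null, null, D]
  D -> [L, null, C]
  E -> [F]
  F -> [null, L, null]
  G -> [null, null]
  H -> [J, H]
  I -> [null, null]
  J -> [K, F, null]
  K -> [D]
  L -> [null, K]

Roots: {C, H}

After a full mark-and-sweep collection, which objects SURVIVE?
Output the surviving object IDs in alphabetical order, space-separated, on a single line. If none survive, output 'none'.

Answer: C D F H J K L

Derivation:
Roots: C H
Mark C: refs=null null D, marked=C
Mark H: refs=J H, marked=C H
Mark D: refs=L null C, marked=C D H
Mark J: refs=K F null, marked=C D H J
Mark L: refs=null K, marked=C D H J L
Mark K: refs=D, marked=C D H J K L
Mark F: refs=null L null, marked=C D F H J K L
Unmarked (collected): A B E G I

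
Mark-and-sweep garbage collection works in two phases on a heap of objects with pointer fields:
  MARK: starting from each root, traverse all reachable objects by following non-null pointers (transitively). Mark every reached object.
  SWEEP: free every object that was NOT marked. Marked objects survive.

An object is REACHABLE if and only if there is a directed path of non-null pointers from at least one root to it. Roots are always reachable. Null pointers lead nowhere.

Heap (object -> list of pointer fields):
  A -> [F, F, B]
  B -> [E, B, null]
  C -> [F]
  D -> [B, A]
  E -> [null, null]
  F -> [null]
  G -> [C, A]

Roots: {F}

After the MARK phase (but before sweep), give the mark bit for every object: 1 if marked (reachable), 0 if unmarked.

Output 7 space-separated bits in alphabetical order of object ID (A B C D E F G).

Answer: 0 0 0 0 0 1 0

Derivation:
Roots: F
Mark F: refs=null, marked=F
Unmarked (collected): A B C D E G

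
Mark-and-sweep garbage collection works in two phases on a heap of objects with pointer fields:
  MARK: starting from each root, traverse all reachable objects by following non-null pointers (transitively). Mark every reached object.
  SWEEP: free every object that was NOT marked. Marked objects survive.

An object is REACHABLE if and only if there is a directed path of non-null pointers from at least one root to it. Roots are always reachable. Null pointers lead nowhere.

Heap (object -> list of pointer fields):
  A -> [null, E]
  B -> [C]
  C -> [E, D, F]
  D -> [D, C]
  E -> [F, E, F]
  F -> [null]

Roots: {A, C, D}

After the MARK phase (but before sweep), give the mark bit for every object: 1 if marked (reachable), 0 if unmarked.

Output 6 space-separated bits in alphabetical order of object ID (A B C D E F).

Roots: A C D
Mark A: refs=null E, marked=A
Mark C: refs=E D F, marked=A C
Mark D: refs=D C, marked=A C D
Mark E: refs=F E F, marked=A C D E
Mark F: refs=null, marked=A C D E F
Unmarked (collected): B

Answer: 1 0 1 1 1 1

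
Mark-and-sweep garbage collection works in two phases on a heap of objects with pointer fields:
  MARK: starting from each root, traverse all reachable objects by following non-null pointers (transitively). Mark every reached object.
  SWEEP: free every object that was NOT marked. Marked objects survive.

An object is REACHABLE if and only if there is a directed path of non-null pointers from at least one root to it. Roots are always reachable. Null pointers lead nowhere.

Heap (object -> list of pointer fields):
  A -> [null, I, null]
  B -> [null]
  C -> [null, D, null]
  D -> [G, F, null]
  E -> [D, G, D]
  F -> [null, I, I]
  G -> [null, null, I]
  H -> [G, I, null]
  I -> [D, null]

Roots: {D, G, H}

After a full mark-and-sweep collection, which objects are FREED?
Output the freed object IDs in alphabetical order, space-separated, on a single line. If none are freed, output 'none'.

Roots: D G H
Mark D: refs=G F null, marked=D
Mark G: refs=null null I, marked=D G
Mark H: refs=G I null, marked=D G H
Mark F: refs=null I I, marked=D F G H
Mark I: refs=D null, marked=D F G H I
Unmarked (collected): A B C E

Answer: A B C E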